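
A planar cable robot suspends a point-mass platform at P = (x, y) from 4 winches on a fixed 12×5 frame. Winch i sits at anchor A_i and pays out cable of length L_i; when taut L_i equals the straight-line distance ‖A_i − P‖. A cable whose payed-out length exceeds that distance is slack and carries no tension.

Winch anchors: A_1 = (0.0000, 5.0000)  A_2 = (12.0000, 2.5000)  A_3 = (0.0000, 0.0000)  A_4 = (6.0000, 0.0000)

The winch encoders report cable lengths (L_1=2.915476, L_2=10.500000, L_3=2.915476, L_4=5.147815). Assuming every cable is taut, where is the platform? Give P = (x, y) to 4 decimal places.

expand ‖A_i−P‖²=L_i² and subtract eq 1 (k_i ≔ ‖A_i‖²−L_i²)
k_1 = 0.0000+25.0000−8.5000 = 16.5000
eq1−eq2 → [-24.0000  5.0000]·P = -23.5000
eq1−eq3 → [0.0000  10.0000]·P = 25.0000
eq1−eq4 → [-12.0000  10.0000]·P = 7.0000
2×2 solve → P = (1.5000, 2.5000)
check cable 4: ‖A_4−P‖² = 26.5000 ≈ L_4² = 26.5000 ✓

(1.5000, 2.5000)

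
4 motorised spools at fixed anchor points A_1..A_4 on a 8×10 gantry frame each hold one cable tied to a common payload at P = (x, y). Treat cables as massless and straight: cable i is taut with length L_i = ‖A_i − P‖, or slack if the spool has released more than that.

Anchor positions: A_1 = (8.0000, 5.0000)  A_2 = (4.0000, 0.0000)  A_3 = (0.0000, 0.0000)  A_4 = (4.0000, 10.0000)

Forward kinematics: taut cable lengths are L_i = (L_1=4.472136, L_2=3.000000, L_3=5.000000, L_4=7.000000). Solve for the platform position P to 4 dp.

each cable: (A_i−P)·(A_i−P) = L_i²; let q_i = ‖A_i‖²−L_i²
q_1 = 64.0000+25.0000−20.0000 = 69.0000
row 1: 8.0000x + 10.0000y = 62.0000  (q_2=7.0000)
row 2: 16.0000x + 10.0000y = 94.0000  (q_3=-25.0000)
row 3: 8.0000x − 10.0000y = 2.0000  (q_4=67.0000)
Cramer on rows 1–2 → x = 4.0000, y = 3.0000
check cable 4: ‖A_4−P‖² = 49.0000 ≈ L_4² = 49.0000 ✓

(4.0000, 3.0000)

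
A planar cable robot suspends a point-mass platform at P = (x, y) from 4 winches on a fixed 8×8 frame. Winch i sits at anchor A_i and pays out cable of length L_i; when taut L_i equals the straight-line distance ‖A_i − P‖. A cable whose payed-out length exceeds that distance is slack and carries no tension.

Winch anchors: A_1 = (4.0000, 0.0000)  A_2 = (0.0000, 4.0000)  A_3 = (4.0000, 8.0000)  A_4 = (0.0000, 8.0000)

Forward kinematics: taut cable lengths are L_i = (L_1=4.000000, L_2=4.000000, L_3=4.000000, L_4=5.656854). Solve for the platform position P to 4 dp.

(4.0000, 4.0000)

circle eqns → linear via eq_j − eq_1; set k_j = A_j·A_j − L_j²
k_1 = 16.0000+0.0000−16.0000 = 0.0000
8.0000·x − 8.0000·y = k_1−k_2 = 0.0000
0.0000·x − 16.0000·y = k_1−k_3 = -64.0000
8.0000·x − 16.0000·y = k_1−k_4 = -32.0000
solve first two rows → x=4.0000, y=4.0000
check cable 4: ‖A_4−P‖² = 32.0000 ≈ L_4² = 32.0000 ✓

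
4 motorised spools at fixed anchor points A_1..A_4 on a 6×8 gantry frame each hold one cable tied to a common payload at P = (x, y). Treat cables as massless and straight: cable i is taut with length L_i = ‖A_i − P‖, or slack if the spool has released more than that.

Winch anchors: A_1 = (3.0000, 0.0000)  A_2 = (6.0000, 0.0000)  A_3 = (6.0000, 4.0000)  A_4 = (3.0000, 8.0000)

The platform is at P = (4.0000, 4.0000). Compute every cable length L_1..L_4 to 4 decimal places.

(4.1231, 4.4721, 2.0000, 4.1231)

cable 1: Δx=-1.0000, Δy=-4.0000; L_1 = √(Δx²+Δy²) = 4.1231
cable 2: Δx=2.0000, Δy=-4.0000; L_2 = √(Δx²+Δy²) = 4.4721
cable 3: Δx=2.0000, Δy=0.0000; L_3 = √(Δx²+Δy²) = 2.0000
cable 4: Δx=-1.0000, Δy=4.0000; L_4 = √(Δx²+Δy²) = 4.1231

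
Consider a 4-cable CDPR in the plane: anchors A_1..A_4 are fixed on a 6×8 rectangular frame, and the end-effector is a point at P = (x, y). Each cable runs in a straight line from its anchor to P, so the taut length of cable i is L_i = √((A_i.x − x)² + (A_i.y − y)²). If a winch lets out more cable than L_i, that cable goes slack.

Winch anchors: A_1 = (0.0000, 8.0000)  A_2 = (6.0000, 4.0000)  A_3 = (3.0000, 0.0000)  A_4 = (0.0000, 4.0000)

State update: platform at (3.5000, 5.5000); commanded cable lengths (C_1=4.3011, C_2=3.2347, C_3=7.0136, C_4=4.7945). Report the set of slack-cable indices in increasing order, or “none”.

i=1: geometric 4.3012 vs commanded 4.3011 ⇒ taut
i=2: geometric 2.9155 vs commanded 3.2347 ⇒ slack
i=3: geometric 5.5227 vs commanded 7.0136 ⇒ slack
i=4: geometric 3.8079 vs commanded 4.7945 ⇒ slack

2, 3, 4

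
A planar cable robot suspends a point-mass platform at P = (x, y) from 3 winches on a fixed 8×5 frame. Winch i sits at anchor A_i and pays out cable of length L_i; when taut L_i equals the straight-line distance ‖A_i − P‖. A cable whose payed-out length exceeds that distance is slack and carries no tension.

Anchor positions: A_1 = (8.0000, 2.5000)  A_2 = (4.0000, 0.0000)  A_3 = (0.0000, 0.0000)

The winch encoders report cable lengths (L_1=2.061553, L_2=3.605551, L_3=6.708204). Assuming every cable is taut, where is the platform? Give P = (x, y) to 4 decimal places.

(6.0000, 3.0000)

expand ‖A_i−P‖²=L_i² and subtract eq 1 (q_i ≔ ‖A_i‖²−L_i²)
q_1 = 64.0000+6.2500−4.2500 = 66.0000
eq1−eq2 → [8.0000  5.0000]·P = 63.0000
eq1−eq3 → [16.0000  5.0000]·P = 111.0000
2×2 solve → P = (6.0000, 3.0000)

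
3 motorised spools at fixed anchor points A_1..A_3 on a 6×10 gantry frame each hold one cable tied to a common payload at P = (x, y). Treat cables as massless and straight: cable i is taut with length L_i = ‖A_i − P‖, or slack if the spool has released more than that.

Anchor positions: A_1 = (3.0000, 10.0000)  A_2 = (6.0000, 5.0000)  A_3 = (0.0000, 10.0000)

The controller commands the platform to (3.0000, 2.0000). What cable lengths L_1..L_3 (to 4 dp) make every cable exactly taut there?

L_1 = √((3.0000−3.0000)² + (10.0000−2.0000)²) = 8.0000
L_2 = √((6.0000−3.0000)² + (5.0000−2.0000)²) = 4.2426
L_3 = √((0.0000−3.0000)² + (10.0000−2.0000)²) = 8.5440

(8.0000, 4.2426, 8.5440)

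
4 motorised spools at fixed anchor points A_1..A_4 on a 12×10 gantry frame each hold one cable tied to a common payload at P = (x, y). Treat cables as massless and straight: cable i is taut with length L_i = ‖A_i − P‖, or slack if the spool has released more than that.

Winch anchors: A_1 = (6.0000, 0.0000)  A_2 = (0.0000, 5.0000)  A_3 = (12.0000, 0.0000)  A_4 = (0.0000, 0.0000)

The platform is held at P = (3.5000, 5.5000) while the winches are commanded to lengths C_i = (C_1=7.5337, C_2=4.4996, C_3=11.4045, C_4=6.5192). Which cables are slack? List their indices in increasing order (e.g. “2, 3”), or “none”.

cable 1: √((2.5000)²+(-5.5000)²)=6.0415, C_1=7.5337: slack
cable 2: √((-3.5000)²+(-0.5000)²)=3.5355, C_2=4.4996: slack
cable 3: √((8.5000)²+(-5.5000)²)=10.1242, C_3=11.4045: slack
cable 4: √((-3.5000)²+(-5.5000)²)=6.5192, C_4=6.5192: taut

1, 2, 3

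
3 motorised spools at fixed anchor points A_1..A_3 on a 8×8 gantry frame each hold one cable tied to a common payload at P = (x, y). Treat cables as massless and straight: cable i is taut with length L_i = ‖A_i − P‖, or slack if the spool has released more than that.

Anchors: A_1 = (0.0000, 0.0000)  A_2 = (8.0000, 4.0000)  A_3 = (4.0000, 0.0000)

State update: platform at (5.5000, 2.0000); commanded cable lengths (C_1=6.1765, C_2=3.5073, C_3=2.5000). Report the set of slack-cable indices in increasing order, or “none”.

1, 2

cable 1: √((-5.5000)²+(-2.0000)²)=5.8523, C_1=6.1765: slack
cable 2: √((2.5000)²+(2.0000)²)=3.2016, C_2=3.5073: slack
cable 3: √((-1.5000)²+(-2.0000)²)=2.5000, C_3=2.5000: taut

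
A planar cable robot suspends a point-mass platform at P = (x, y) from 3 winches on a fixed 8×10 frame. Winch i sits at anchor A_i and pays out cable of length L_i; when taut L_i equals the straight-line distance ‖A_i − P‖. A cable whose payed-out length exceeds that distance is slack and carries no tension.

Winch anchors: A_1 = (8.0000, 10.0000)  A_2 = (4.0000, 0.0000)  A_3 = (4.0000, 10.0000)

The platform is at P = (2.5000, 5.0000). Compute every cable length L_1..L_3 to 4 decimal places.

(7.4330, 5.2202, 5.2202)

cable 1: Δx=5.5000, Δy=5.0000; L_1 = √(Δx²+Δy²) = 7.4330
cable 2: Δx=1.5000, Δy=-5.0000; L_2 = √(Δx²+Δy²) = 5.2202
cable 3: Δx=1.5000, Δy=5.0000; L_3 = √(Δx²+Δy²) = 5.2202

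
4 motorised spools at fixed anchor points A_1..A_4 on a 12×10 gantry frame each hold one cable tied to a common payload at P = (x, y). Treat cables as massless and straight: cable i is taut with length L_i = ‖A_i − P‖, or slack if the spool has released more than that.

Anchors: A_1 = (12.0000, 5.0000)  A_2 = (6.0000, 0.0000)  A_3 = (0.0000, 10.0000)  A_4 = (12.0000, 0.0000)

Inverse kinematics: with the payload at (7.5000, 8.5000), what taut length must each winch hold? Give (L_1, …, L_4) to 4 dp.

cable 1: Δx=4.5000, Δy=-3.5000; L_1 = √(Δx²+Δy²) = 5.7009
cable 2: Δx=-1.5000, Δy=-8.5000; L_2 = √(Δx²+Δy²) = 8.6313
cable 3: Δx=-7.5000, Δy=1.5000; L_3 = √(Δx²+Δy²) = 7.6485
cable 4: Δx=4.5000, Δy=-8.5000; L_4 = √(Δx²+Δy²) = 9.6177

(5.7009, 8.6313, 7.6485, 9.6177)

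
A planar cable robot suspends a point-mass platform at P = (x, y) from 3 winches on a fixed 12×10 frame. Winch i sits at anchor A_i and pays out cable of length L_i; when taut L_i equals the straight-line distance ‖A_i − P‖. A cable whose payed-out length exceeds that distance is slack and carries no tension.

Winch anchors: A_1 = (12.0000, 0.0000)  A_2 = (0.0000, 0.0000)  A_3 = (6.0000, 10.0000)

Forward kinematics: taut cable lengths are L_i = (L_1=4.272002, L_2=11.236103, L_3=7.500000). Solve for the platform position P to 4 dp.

expand ‖A_i−P‖²=L_i² and subtract eq 1 (q_i ≔ ‖A_i‖²−L_i²)
q_1 = 144.0000+0.0000−18.2500 = 125.7500
eq1−eq2 → [24.0000  0.0000]·P = 252.0000
eq1−eq3 → [12.0000  -20.0000]·P = 46.0000
2×2 solve → P = (10.5000, 4.0000)

(10.5000, 4.0000)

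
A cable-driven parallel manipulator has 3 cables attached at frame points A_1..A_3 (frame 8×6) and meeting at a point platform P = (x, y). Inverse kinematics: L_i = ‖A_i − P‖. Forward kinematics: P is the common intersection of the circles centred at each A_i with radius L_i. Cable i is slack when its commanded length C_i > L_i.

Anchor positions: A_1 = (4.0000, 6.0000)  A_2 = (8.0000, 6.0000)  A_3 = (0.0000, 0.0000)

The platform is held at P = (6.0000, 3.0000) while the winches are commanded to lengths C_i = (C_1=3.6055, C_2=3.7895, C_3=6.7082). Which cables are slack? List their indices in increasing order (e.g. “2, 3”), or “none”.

2

cable 1: L_1 = ‖A_1−P‖ = 3.6056;  C_1 = 3.6055 → taut
cable 2: L_2 = ‖A_2−P‖ = 3.6056;  C_2 = 3.7895 → slack
cable 3: L_3 = ‖A_3−P‖ = 6.7082;  C_3 = 6.7082 → taut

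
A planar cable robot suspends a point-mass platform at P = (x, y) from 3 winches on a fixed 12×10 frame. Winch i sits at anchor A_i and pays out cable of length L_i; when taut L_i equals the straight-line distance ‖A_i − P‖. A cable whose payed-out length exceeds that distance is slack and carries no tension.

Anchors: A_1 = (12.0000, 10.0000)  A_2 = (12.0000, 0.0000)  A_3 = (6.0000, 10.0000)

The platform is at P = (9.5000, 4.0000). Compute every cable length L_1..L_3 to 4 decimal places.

(6.5000, 4.7170, 6.9462)

L_1 = √((12.0000−9.5000)² + (10.0000−4.0000)²) = 6.5000
L_2 = √((12.0000−9.5000)² + (0.0000−4.0000)²) = 4.7170
L_3 = √((6.0000−9.5000)² + (10.0000−4.0000)²) = 6.9462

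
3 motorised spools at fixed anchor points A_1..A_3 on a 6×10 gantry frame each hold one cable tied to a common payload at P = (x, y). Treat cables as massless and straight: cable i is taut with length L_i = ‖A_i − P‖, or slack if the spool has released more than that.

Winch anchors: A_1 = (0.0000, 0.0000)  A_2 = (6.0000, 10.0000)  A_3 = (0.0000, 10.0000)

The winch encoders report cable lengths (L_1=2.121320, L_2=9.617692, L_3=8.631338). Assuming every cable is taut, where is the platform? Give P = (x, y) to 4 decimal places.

(1.5000, 1.5000)

circle eqns → linear via eq_j − eq_1; set k_j = A_j·A_j − L_j²
k_1 = 0.0000+0.0000−4.5000 = -4.5000
-12.0000·x − 20.0000·y = k_1−k_2 = -48.0000
0.0000·x − 20.0000·y = k_1−k_3 = -30.0000
solve first two rows → x=1.5000, y=1.5000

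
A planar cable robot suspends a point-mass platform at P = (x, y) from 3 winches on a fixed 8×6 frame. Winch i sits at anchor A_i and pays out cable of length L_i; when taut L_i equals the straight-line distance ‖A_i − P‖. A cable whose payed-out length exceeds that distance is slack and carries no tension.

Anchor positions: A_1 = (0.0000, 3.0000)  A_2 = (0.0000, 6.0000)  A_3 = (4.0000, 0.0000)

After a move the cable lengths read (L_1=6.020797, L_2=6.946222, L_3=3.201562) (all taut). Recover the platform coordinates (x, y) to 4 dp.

(6.0000, 2.5000)

circle eqns → linear via eq_j − eq_1; set k_j = A_j·A_j − L_j²
k_1 = 0.0000+9.0000−36.2500 = -27.2500
0.0000·x − 6.0000·y = k_1−k_2 = -15.0000
-8.0000·x + 6.0000·y = k_1−k_3 = -33.0000
solve first two rows → x=6.0000, y=2.5000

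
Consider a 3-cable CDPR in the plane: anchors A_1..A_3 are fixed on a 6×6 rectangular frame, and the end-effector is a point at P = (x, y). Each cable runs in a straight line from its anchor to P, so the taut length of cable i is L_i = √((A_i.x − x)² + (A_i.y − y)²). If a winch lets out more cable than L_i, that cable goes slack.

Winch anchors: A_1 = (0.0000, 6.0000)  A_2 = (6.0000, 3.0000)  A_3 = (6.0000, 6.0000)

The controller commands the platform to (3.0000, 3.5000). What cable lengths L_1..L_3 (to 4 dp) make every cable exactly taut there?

L_1: Δ = A_1−P = (-3.0000, 2.5000) → ‖Δ‖ = √15.2500 = 3.9051
L_2: Δ = A_2−P = (3.0000, -0.5000) → ‖Δ‖ = √9.2500 = 3.0414
L_3: Δ = A_3−P = (3.0000, 2.5000) → ‖Δ‖ = √15.2500 = 3.9051

(3.9051, 3.0414, 3.9051)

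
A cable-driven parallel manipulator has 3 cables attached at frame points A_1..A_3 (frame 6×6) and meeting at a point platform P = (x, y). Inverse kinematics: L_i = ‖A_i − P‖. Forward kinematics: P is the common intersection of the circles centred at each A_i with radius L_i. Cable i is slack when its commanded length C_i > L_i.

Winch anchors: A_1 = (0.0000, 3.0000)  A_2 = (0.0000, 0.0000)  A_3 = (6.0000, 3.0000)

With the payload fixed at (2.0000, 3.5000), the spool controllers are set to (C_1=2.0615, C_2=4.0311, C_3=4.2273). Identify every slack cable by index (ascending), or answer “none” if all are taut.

3

cable 1: L_1 = ‖A_1−P‖ = 2.0616;  C_1 = 2.0615 → taut
cable 2: L_2 = ‖A_2−P‖ = 4.0311;  C_2 = 4.0311 → taut
cable 3: L_3 = ‖A_3−P‖ = 4.0311;  C_3 = 4.2273 → slack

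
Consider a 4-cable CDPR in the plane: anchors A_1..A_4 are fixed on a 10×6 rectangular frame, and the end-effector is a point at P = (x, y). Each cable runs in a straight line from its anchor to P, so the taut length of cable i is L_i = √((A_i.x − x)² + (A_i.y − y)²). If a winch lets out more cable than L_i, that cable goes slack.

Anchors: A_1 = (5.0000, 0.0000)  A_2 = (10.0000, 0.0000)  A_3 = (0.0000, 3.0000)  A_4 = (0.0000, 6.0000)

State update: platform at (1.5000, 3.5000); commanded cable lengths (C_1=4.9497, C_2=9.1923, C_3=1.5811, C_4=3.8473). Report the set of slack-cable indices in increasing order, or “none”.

4

i=1: geometric 4.9497 vs commanded 4.9497 ⇒ taut
i=2: geometric 9.1924 vs commanded 9.1923 ⇒ taut
i=3: geometric 1.5811 vs commanded 1.5811 ⇒ taut
i=4: geometric 2.9155 vs commanded 3.8473 ⇒ slack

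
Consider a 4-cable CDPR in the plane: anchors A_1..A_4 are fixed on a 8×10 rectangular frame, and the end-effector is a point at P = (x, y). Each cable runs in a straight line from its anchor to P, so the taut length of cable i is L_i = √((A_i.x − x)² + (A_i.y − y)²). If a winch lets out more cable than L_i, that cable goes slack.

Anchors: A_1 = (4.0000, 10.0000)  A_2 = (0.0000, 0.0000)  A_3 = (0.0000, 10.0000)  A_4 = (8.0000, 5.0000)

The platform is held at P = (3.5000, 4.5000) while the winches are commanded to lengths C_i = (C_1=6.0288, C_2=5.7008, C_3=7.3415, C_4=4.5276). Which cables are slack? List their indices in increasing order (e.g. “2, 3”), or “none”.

cable 1: L_1 = ‖A_1−P‖ = 5.5227;  C_1 = 6.0288 → slack
cable 2: L_2 = ‖A_2−P‖ = 5.7009;  C_2 = 5.7008 → taut
cable 3: L_3 = ‖A_3−P‖ = 6.5192;  C_3 = 7.3415 → slack
cable 4: L_4 = ‖A_4−P‖ = 4.5277;  C_4 = 4.5276 → taut

1, 3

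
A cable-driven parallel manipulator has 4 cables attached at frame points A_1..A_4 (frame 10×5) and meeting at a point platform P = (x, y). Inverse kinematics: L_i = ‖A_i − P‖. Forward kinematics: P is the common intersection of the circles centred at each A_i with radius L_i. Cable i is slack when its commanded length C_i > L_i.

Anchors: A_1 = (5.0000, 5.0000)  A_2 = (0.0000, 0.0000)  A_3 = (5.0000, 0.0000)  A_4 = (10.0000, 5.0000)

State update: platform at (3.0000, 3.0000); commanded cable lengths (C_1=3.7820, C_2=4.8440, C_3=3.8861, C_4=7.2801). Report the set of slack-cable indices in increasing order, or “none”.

cable 1: L_1 = ‖A_1−P‖ = 2.8284;  C_1 = 3.7820 → slack
cable 2: L_2 = ‖A_2−P‖ = 4.2426;  C_2 = 4.8440 → slack
cable 3: L_3 = ‖A_3−P‖ = 3.6056;  C_3 = 3.8861 → slack
cable 4: L_4 = ‖A_4−P‖ = 7.2801;  C_4 = 7.2801 → taut

1, 2, 3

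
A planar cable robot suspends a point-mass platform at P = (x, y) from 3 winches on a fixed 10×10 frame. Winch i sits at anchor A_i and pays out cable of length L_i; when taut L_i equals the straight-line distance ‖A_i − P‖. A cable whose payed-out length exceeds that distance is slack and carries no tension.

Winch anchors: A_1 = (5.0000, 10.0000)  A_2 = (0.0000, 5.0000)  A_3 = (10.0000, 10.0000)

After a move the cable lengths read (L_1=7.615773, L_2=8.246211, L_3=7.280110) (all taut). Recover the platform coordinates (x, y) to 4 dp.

(8.0000, 3.0000)

circle eqns → linear via eq_j − eq_1; set k_j = A_j·A_j − L_j²
k_1 = 25.0000+100.0000−58.0000 = 67.0000
10.0000·x + 10.0000·y = k_1−k_2 = 110.0000
-10.0000·x + 0.0000·y = k_1−k_3 = -80.0000
solve first two rows → x=8.0000, y=3.0000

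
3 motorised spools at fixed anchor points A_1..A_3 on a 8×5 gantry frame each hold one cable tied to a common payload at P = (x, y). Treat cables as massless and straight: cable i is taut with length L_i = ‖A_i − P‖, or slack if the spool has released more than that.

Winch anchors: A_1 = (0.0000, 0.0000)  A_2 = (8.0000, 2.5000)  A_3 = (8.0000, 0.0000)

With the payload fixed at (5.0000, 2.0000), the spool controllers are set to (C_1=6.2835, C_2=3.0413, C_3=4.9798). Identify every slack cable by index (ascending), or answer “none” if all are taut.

1, 3

i=1: geometric 5.3852 vs commanded 6.2835 ⇒ slack
i=2: geometric 3.0414 vs commanded 3.0413 ⇒ taut
i=3: geometric 3.6056 vs commanded 4.9798 ⇒ slack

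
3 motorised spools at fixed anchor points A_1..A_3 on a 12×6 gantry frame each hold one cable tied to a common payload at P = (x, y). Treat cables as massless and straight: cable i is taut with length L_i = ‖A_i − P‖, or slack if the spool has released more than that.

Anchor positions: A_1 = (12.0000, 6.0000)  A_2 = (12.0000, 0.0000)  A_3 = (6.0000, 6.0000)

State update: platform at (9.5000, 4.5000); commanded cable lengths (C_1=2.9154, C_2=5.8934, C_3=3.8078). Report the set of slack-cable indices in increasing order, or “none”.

cable 1: √((2.5000)²+(1.5000)²)=2.9155, C_1=2.9154: taut
cable 2: √((2.5000)²+(-4.5000)²)=5.1478, C_2=5.8934: slack
cable 3: √((-3.5000)²+(1.5000)²)=3.8079, C_3=3.8078: taut

2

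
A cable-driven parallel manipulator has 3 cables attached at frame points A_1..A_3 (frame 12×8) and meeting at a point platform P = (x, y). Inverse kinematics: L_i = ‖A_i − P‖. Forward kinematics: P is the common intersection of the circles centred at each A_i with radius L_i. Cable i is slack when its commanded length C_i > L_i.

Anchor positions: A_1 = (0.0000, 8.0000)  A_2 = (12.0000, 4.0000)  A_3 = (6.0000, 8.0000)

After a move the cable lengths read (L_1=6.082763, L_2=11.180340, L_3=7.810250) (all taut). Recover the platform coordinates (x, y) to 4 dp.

expand ‖A_i−P‖²=L_i² and subtract eq 1 (q_i ≔ ‖A_i‖²−L_i²)
q_1 = 0.0000+64.0000−37.0000 = 27.0000
eq1−eq2 → [-24.0000  8.0000]·P = -8.0000
eq1−eq3 → [-12.0000  0.0000]·P = -12.0000
2×2 solve → P = (1.0000, 2.0000)

(1.0000, 2.0000)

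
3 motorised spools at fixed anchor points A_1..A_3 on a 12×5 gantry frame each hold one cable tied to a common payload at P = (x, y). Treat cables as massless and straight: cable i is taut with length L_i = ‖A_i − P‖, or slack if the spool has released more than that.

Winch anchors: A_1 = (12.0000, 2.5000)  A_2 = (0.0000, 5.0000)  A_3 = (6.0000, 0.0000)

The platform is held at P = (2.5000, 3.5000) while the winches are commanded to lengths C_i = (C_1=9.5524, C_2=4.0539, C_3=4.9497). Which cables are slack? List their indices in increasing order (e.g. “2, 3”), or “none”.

2

cable 1: L_1 = ‖A_1−P‖ = 9.5525;  C_1 = 9.5524 → taut
cable 2: L_2 = ‖A_2−P‖ = 2.9155;  C_2 = 4.0539 → slack
cable 3: L_3 = ‖A_3−P‖ = 4.9497;  C_3 = 4.9497 → taut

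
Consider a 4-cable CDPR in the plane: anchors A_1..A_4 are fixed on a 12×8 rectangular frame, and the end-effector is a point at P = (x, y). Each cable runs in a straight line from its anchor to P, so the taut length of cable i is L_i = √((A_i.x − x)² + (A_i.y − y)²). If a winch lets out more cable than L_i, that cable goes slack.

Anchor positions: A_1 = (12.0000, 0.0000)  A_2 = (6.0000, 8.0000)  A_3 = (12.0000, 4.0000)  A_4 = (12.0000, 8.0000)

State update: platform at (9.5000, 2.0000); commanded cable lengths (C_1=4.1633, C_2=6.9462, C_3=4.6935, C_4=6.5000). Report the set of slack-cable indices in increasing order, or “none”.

i=1: geometric 3.2016 vs commanded 4.1633 ⇒ slack
i=2: geometric 6.9462 vs commanded 6.9462 ⇒ taut
i=3: geometric 3.2016 vs commanded 4.6935 ⇒ slack
i=4: geometric 6.5000 vs commanded 6.5000 ⇒ taut

1, 3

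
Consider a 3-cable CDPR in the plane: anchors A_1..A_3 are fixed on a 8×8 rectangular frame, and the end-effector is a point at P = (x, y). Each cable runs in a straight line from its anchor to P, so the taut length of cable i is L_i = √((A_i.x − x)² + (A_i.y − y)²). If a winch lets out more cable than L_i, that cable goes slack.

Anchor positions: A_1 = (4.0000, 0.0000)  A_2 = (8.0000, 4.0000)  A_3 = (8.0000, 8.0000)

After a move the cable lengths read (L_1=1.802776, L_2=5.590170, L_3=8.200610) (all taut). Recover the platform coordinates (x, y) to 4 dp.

(3.0000, 1.5000)

expand ‖A_i−P‖²=L_i² and subtract eq 1 (k_i ≔ ‖A_i‖²−L_i²)
k_1 = 16.0000+0.0000−3.2500 = 12.7500
eq1−eq2 → [-8.0000  -8.0000]·P = -36.0000
eq1−eq3 → [-8.0000  -16.0000]·P = -48.0000
2×2 solve → P = (3.0000, 1.5000)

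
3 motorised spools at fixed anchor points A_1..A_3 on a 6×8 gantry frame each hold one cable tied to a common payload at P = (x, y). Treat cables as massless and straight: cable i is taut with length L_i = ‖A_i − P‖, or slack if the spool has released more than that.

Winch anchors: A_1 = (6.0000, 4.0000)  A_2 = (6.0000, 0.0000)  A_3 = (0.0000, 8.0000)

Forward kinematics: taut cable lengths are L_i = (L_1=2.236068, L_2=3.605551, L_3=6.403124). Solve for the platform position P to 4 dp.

(4.0000, 3.0000)

expand ‖A_i−P‖²=L_i² and subtract eq 1 (k_i ≔ ‖A_i‖²−L_i²)
k_1 = 36.0000+16.0000−5.0000 = 47.0000
eq1−eq2 → [0.0000  8.0000]·P = 24.0000
eq1−eq3 → [12.0000  -8.0000]·P = 24.0000
2×2 solve → P = (4.0000, 3.0000)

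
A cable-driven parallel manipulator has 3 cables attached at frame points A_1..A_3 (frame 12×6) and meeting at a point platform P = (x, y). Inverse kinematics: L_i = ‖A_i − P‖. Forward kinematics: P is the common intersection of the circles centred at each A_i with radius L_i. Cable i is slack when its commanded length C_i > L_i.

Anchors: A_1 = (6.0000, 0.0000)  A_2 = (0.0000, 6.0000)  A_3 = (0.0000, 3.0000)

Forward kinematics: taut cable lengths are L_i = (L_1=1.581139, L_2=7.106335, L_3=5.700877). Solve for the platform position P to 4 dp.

(5.5000, 1.5000)

each cable: (A_i−P)·(A_i−P) = L_i²; let k_i = ‖A_i‖²−L_i²
k_1 = 36.0000+0.0000−2.5000 = 33.5000
row 1: 12.0000x − 12.0000y = 48.0000  (k_2=-14.5000)
row 2: 12.0000x − 6.0000y = 57.0000  (k_3=-23.5000)
Cramer on rows 1–2 → x = 5.5000, y = 1.5000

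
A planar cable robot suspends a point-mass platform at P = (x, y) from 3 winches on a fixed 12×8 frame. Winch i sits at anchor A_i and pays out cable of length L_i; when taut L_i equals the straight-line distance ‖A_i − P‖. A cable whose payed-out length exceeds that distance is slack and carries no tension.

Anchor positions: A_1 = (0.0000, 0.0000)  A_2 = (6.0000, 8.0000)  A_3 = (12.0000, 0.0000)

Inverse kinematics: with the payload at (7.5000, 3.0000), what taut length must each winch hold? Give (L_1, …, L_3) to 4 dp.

(8.0777, 5.2202, 5.4083)

cable 1: Δx=-7.5000, Δy=-3.0000; L_1 = √(Δx²+Δy²) = 8.0777
cable 2: Δx=-1.5000, Δy=5.0000; L_2 = √(Δx²+Δy²) = 5.2202
cable 3: Δx=4.5000, Δy=-3.0000; L_3 = √(Δx²+Δy²) = 5.4083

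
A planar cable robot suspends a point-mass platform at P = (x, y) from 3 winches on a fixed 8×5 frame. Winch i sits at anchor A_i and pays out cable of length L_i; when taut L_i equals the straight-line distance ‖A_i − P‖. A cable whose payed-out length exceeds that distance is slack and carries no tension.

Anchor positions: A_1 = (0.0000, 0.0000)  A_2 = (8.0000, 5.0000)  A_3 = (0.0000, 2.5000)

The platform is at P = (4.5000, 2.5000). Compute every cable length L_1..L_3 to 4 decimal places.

L_1 = √((0.0000−4.5000)² + (0.0000−2.5000)²) = 5.1478
L_2 = √((8.0000−4.5000)² + (5.0000−2.5000)²) = 4.3012
L_3 = √((0.0000−4.5000)² + (2.5000−2.5000)²) = 4.5000

(5.1478, 4.3012, 4.5000)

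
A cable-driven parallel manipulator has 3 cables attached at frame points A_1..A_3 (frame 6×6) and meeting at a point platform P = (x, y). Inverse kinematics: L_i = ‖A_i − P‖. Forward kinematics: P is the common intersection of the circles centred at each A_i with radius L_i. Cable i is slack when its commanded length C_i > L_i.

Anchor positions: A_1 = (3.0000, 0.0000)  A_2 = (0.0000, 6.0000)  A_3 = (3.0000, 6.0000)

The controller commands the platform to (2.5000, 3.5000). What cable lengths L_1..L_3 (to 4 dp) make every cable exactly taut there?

L_1 = √((3.0000−2.5000)² + (0.0000−3.5000)²) = 3.5355
L_2 = √((0.0000−2.5000)² + (6.0000−3.5000)²) = 3.5355
L_3 = √((3.0000−2.5000)² + (6.0000−3.5000)²) = 2.5495

(3.5355, 3.5355, 2.5495)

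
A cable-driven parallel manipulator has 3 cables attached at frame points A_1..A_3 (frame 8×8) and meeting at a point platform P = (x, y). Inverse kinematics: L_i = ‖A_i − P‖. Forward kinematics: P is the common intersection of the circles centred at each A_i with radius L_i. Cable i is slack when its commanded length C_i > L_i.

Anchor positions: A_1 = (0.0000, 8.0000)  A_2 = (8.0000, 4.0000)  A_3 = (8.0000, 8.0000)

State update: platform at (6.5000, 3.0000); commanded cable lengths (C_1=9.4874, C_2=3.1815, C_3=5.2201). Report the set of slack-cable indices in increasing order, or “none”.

1, 2

cable 1: √((-6.5000)²+(5.0000)²)=8.2006, C_1=9.4874: slack
cable 2: √((1.5000)²+(1.0000)²)=1.8028, C_2=3.1815: slack
cable 3: √((1.5000)²+(5.0000)²)=5.2202, C_3=5.2201: taut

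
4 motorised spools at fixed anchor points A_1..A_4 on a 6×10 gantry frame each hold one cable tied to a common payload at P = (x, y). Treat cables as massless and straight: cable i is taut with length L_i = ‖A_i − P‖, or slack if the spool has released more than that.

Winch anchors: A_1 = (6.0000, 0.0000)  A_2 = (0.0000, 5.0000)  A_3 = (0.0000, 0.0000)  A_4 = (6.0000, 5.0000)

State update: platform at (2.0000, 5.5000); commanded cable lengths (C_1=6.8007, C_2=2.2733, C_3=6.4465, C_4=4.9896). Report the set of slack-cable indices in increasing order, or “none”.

i=1: geometric 6.8007 vs commanded 6.8007 ⇒ taut
i=2: geometric 2.0616 vs commanded 2.2733 ⇒ slack
i=3: geometric 5.8523 vs commanded 6.4465 ⇒ slack
i=4: geometric 4.0311 vs commanded 4.9896 ⇒ slack

2, 3, 4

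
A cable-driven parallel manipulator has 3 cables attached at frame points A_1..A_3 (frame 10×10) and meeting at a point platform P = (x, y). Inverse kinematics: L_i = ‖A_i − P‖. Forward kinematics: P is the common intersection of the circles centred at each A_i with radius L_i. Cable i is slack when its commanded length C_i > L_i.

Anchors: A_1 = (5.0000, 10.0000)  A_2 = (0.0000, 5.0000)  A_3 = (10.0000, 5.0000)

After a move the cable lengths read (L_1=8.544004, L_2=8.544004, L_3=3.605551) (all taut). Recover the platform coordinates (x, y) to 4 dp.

(8.0000, 2.0000)

each cable: (A_i−P)·(A_i−P) = L_i²; let c_i = ‖A_i‖²−L_i²
c_1 = 25.0000+100.0000−73.0000 = 52.0000
row 1: 10.0000x + 10.0000y = 100.0000  (c_2=-48.0000)
row 2: -10.0000x + 10.0000y = -60.0000  (c_3=112.0000)
Cramer on rows 1–2 → x = 8.0000, y = 2.0000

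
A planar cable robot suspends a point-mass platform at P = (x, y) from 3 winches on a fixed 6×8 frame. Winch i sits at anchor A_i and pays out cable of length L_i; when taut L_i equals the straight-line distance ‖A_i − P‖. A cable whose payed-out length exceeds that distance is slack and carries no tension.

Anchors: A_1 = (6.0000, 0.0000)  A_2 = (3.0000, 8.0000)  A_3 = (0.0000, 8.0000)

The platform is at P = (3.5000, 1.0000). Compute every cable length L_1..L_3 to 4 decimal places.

(2.6926, 7.0178, 7.8262)

L_1: Δ = A_1−P = (2.5000, -1.0000) → ‖Δ‖ = √7.2500 = 2.6926
L_2: Δ = A_2−P = (-0.5000, 7.0000) → ‖Δ‖ = √49.2500 = 7.0178
L_3: Δ = A_3−P = (-3.5000, 7.0000) → ‖Δ‖ = √61.2500 = 7.8262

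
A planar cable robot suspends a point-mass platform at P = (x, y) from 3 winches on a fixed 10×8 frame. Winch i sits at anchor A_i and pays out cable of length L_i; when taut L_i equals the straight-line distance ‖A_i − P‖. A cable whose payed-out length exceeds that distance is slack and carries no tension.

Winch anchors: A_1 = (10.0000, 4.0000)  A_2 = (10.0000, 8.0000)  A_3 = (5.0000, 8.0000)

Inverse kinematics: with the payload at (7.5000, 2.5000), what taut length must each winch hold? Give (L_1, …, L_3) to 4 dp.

(2.9155, 6.0415, 6.0415)

cable 1: Δx=2.5000, Δy=1.5000; L_1 = √(Δx²+Δy²) = 2.9155
cable 2: Δx=2.5000, Δy=5.5000; L_2 = √(Δx²+Δy²) = 6.0415
cable 3: Δx=-2.5000, Δy=5.5000; L_3 = √(Δx²+Δy²) = 6.0415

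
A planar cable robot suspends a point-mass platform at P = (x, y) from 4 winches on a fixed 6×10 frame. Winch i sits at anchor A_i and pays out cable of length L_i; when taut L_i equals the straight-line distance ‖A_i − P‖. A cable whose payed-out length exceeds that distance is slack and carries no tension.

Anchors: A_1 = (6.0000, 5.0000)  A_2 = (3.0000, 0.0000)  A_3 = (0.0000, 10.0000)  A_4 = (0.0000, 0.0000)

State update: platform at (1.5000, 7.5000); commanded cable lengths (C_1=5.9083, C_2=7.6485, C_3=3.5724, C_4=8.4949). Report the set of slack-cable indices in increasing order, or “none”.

1, 3, 4

i=1: geometric 5.1478 vs commanded 5.9083 ⇒ slack
i=2: geometric 7.6485 vs commanded 7.6485 ⇒ taut
i=3: geometric 2.9155 vs commanded 3.5724 ⇒ slack
i=4: geometric 7.6485 vs commanded 8.4949 ⇒ slack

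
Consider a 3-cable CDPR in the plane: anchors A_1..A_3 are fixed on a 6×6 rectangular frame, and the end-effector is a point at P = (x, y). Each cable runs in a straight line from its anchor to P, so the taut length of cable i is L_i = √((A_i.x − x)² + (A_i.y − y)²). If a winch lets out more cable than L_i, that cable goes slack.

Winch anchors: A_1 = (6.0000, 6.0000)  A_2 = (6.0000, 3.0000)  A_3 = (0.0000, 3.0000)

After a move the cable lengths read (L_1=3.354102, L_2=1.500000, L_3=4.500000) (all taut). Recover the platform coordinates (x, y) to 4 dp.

circle eqns → linear via eq_j − eq_1; set c_j = A_j·A_j − L_j²
c_1 = 36.0000+36.0000−11.2500 = 60.7500
0.0000·x + 6.0000·y = c_1−c_2 = 18.0000
12.0000·x + 6.0000·y = c_1−c_3 = 72.0000
solve first two rows → x=4.5000, y=3.0000

(4.5000, 3.0000)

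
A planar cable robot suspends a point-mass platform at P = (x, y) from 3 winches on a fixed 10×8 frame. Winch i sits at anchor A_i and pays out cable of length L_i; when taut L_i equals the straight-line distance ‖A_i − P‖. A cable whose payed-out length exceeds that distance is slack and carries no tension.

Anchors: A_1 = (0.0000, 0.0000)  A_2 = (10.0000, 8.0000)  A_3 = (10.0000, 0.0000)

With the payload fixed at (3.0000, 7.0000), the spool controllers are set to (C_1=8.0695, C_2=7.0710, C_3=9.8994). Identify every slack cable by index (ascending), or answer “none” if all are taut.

1

cable 1: √((-3.0000)²+(-7.0000)²)=7.6158, C_1=8.0695: slack
cable 2: √((7.0000)²+(1.0000)²)=7.0711, C_2=7.0710: taut
cable 3: √((7.0000)²+(-7.0000)²)=9.8995, C_3=9.8994: taut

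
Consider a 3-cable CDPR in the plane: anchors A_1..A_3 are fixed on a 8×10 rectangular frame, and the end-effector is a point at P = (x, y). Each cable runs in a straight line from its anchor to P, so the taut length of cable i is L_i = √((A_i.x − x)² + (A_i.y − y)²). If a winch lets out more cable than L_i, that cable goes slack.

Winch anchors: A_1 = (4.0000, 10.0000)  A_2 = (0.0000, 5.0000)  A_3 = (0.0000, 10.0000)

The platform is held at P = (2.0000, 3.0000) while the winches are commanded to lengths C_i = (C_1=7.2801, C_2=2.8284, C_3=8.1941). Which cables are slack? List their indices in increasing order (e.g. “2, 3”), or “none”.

cable 1: L_1 = ‖A_1−P‖ = 7.2801;  C_1 = 7.2801 → taut
cable 2: L_2 = ‖A_2−P‖ = 2.8284;  C_2 = 2.8284 → taut
cable 3: L_3 = ‖A_3−P‖ = 7.2801;  C_3 = 8.1941 → slack

3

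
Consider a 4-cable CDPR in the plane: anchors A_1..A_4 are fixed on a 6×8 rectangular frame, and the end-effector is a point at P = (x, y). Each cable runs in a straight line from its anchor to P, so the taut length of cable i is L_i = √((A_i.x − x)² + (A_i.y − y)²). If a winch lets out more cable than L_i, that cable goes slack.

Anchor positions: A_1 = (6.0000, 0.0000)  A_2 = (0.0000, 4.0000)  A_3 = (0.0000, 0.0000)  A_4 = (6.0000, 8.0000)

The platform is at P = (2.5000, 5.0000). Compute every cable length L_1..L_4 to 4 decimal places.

L_1 = √((6.0000−2.5000)² + (0.0000−5.0000)²) = 6.1033
L_2 = √((0.0000−2.5000)² + (4.0000−5.0000)²) = 2.6926
L_3 = √((0.0000−2.5000)² + (0.0000−5.0000)²) = 5.5902
L_4 = √((6.0000−2.5000)² + (8.0000−5.0000)²) = 4.6098

(6.1033, 2.6926, 5.5902, 4.6098)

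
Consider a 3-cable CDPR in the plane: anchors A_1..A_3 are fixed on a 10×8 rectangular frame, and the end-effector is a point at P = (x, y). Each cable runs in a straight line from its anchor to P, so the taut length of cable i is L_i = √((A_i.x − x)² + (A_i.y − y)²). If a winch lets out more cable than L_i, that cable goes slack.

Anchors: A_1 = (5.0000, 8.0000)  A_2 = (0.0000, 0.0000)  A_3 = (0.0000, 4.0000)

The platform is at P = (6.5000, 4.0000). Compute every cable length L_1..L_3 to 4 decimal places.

(4.2720, 7.6322, 6.5000)

L_1: Δ = A_1−P = (-1.5000, 4.0000) → ‖Δ‖ = √18.2500 = 4.2720
L_2: Δ = A_2−P = (-6.5000, -4.0000) → ‖Δ‖ = √58.2500 = 7.6322
L_3: Δ = A_3−P = (-6.5000, 0.0000) → ‖Δ‖ = √42.2500 = 6.5000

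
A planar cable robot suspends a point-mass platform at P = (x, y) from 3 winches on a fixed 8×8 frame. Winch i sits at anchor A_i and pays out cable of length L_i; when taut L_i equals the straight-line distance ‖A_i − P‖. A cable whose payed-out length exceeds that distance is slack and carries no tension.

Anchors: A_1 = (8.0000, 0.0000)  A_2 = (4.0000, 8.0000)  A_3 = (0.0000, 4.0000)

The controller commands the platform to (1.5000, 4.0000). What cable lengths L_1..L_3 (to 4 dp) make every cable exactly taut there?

(7.6322, 4.7170, 1.5000)

L_1 = √((8.0000−1.5000)² + (0.0000−4.0000)²) = 7.6322
L_2 = √((4.0000−1.5000)² + (8.0000−4.0000)²) = 4.7170
L_3 = √((0.0000−1.5000)² + (4.0000−4.0000)²) = 1.5000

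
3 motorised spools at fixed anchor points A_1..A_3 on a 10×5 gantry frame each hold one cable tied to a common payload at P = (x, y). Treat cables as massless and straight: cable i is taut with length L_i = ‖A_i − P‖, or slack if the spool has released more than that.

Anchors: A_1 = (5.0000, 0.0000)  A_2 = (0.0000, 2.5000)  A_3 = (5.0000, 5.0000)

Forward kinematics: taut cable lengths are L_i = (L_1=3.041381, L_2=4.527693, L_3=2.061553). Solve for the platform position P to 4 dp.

(4.5000, 3.0000)

expand ‖A_i−P‖²=L_i² and subtract eq 1 (k_i ≔ ‖A_i‖²−L_i²)
k_1 = 25.0000+0.0000−9.2500 = 15.7500
eq1−eq2 → [10.0000  -5.0000]·P = 30.0000
eq1−eq3 → [0.0000  -10.0000]·P = -30.0000
2×2 solve → P = (4.5000, 3.0000)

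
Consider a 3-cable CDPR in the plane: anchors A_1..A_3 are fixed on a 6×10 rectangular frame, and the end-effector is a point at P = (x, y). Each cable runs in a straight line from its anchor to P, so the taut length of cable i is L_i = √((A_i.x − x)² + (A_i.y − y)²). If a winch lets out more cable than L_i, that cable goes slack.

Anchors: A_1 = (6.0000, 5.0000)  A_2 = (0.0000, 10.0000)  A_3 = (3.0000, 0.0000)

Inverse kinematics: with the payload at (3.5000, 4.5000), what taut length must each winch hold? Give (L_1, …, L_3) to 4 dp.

(2.5495, 6.5192, 4.5277)

cable 1: Δx=2.5000, Δy=0.5000; L_1 = √(Δx²+Δy²) = 2.5495
cable 2: Δx=-3.5000, Δy=5.5000; L_2 = √(Δx²+Δy²) = 6.5192
cable 3: Δx=-0.5000, Δy=-4.5000; L_3 = √(Δx²+Δy²) = 4.5277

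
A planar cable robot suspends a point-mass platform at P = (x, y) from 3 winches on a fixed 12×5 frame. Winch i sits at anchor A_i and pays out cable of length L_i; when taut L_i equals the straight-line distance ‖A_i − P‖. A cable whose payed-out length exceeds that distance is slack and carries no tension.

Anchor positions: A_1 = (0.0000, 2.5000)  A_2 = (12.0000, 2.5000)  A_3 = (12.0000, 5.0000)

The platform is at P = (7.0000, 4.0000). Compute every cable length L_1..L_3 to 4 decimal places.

(7.1589, 5.2202, 5.0990)

L_1 = √((0.0000−7.0000)² + (2.5000−4.0000)²) = 7.1589
L_2 = √((12.0000−7.0000)² + (2.5000−4.0000)²) = 5.2202
L_3 = √((12.0000−7.0000)² + (5.0000−4.0000)²) = 5.0990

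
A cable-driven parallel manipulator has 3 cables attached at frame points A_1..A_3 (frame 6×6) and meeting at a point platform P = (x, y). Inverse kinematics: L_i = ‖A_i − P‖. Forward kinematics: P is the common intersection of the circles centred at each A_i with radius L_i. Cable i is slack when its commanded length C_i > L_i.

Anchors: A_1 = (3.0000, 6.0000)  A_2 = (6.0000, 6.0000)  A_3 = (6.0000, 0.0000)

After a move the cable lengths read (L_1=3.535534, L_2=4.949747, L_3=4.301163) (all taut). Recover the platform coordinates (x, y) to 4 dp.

circle eqns → linear via eq_j − eq_1; set k_j = A_j·A_j − L_j²
k_1 = 9.0000+36.0000−12.5000 = 32.5000
-6.0000·x + 0.0000·y = k_1−k_2 = -15.0000
-6.0000·x + 12.0000·y = k_1−k_3 = 15.0000
solve first two rows → x=2.5000, y=2.5000

(2.5000, 2.5000)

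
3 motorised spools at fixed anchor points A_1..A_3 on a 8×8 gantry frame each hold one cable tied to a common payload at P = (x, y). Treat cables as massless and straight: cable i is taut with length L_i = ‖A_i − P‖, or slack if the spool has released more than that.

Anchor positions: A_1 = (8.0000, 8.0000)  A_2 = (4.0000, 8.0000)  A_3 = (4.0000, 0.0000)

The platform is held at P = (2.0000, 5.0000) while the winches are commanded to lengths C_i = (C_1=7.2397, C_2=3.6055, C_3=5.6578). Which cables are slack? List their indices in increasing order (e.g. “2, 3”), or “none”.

1, 3

cable 1: √((6.0000)²+(3.0000)²)=6.7082, C_1=7.2397: slack
cable 2: √((2.0000)²+(3.0000)²)=3.6056, C_2=3.6055: taut
cable 3: √((2.0000)²+(-5.0000)²)=5.3852, C_3=5.6578: slack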